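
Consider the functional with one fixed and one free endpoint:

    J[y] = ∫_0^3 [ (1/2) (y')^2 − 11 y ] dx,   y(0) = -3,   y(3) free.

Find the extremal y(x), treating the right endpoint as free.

The Lagrangian L = (1/2) (y')^2 − 11 y gives
    ∂L/∂y = −11,   ∂L/∂y' = y'.
Euler-Lagrange: d/dx(y') − (−11) = 0, i.e. y'' + 11 = 0, so
    y(x) = −(11/2) x^2 + C1 x + C2.
Fixed left endpoint y(0) = -3 ⇒ C2 = -3.
The right endpoint x = 3 is free, so the natural (transversality) condition is ∂L/∂y' |_{x=3} = 0, i.e. y'(3) = 0.
Compute y'(x) = −11 x + C1, so y'(3) = −33 + C1 = 0 ⇒ C1 = 33.
Therefore the extremal is
    y(x) = −(11/2) x^2 + 33 x − 3.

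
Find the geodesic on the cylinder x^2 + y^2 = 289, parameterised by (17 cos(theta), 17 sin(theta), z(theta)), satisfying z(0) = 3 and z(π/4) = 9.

Parameterise the cylinder of radius R = 17 as
    r(θ) = (17 cos θ, 17 sin θ, z(θ)).
The arc-length element is
    ds = sqrt(289 + (dz/dθ)^2) dθ,
so the Lagrangian is L = sqrt(289 + z'^2).
L depends on z' only, not on z or θ, so ∂L/∂z = 0 and
    ∂L/∂z' = z' / sqrt(289 + z'^2).
The Euler-Lagrange equation gives
    d/dθ( z' / sqrt(289 + z'^2) ) = 0,
so z' is constant. Integrating once:
    z(θ) = a θ + b,
a helix on the cylinder (a straight line when the cylinder is unrolled). The constants a, b are determined by the endpoint conditions.
With endpoint conditions z(0) = 3 and z(π/4) = 9: from z(0) = b we get b = 3, and a·π/4 + 3 = 9 gives a = 24/π, so
    z(θ) = (24/π) θ + 3.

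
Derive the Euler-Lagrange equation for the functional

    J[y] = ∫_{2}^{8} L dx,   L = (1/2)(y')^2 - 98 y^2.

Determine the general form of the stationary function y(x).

The Lagrangian is L = (1/2)(y')^2 - 98 y^2.
∂L/∂y = -196y.
∂L/∂y' = y'.
The Euler-Lagrange equation d/dx(∂L/∂y') − ∂L/∂y = 0 becomes:
    y'' + 196 y = 0
General solution: y(x) = A sin(14x) + B cos(14x), where A and B are arbitrary constants fixed by the endpoint conditions.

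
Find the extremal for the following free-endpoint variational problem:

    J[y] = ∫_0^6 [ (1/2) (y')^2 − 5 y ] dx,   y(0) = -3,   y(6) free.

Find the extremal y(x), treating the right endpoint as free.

The Lagrangian L = (1/2) (y')^2 − 5 y gives
    ∂L/∂y = −5,   ∂L/∂y' = y'.
Euler-Lagrange: d/dx(y') − (−5) = 0, i.e. y'' + 5 = 0, so
    y(x) = −(5/2) x^2 + C1 x + C2.
Fixed left endpoint y(0) = -3 ⇒ C2 = -3.
The right endpoint x = 6 is free, so the natural (transversality) condition is ∂L/∂y' |_{x=6} = 0, i.e. y'(6) = 0.
Compute y'(x) = −5 x + C1, so y'(6) = −30 + C1 = 0 ⇒ C1 = 30.
Therefore the extremal is
    y(x) = −(5/2) x^2 + 30 x − 3.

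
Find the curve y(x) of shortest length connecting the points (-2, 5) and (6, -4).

Arc-length functional: J[y] = ∫ sqrt(1 + (y')^2) dx.
Lagrangian L = sqrt(1 + (y')^2) has no explicit y dependence, so ∂L/∂y = 0 and the Euler-Lagrange equation gives
    d/dx( y' / sqrt(1 + (y')^2) ) = 0  ⇒  y' / sqrt(1 + (y')^2) = const.
Hence y' is constant, so y(x) is affine.
Fitting the endpoints (-2, 5) and (6, -4):
    slope m = ((-4) − 5) / (6 − (-2)) = -9/8,
    intercept c = 5 − m·(-2) = 11/4.
Extremal: y(x) = (-9/8) x + 11/4.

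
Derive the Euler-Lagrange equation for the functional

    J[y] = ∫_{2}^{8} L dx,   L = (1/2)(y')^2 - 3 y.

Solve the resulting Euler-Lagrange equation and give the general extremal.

The Lagrangian is L = (1/2)(y')^2 - 3 y.
∂L/∂y = -3.
∂L/∂y' = y'.
The Euler-Lagrange equation d/dx(∂L/∂y') − ∂L/∂y = 0 becomes:
    y'' + 3 = 0
General solution: y(x) = -(3/2) x^2 + A x + B, where A and B are arbitrary constants fixed by the endpoint conditions.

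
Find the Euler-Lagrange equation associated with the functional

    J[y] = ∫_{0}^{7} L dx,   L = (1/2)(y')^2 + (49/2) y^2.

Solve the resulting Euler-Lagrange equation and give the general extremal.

The Lagrangian is L = (1/2)(y')^2 + (49/2) y^2.
∂L/∂y = 49y.
∂L/∂y' = y'.
The Euler-Lagrange equation d/dx(∂L/∂y') − ∂L/∂y = 0 becomes:
    y'' - 49 y = 0
General solution: y(x) = A e^(7x) + B e^(-7x), where A and B are arbitrary constants fixed by the endpoint conditions.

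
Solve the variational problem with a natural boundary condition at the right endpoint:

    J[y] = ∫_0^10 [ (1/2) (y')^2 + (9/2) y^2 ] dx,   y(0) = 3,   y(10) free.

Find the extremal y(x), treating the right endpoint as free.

The Lagrangian L = (1/2) (y')^2 + (9/2) y^2 gives
    ∂L/∂y = 9 y,   ∂L/∂y' = y'.
Euler-Lagrange: y'' − 9 y = 0.
With k = 3, the general solution is
    y(x) = A cosh(3 x) + B sinh(3 x).
Fixed left endpoint y(0) = 3 ⇒ A = 3.
The right endpoint x = 10 is free, so the natural (transversality) condition is ∂L/∂y' |_{x=10} = 0, i.e. y'(10) = 0.
Compute y'(x) = A k sinh(k x) + B k cosh(k x), so
    y'(10) = A k sinh(k·10) + B k cosh(k·10) = 0
    ⇒ B = −A tanh(k·10) = − 3 tanh(3·10).
Therefore the extremal is
    y(x) = 3 cosh(3 x) − 3 tanh(3·10) sinh(3 x).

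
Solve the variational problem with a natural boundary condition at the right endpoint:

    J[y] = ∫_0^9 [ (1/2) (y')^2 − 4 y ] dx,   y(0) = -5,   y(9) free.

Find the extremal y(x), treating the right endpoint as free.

The Lagrangian L = (1/2) (y')^2 − 4 y gives
    ∂L/∂y = −4,   ∂L/∂y' = y'.
Euler-Lagrange: d/dx(y') − (−4) = 0, i.e. y'' + 4 = 0, so
    y(x) = −(4/2) x^2 + C1 x + C2.
Fixed left endpoint y(0) = -5 ⇒ C2 = -5.
The right endpoint x = 9 is free, so the natural (transversality) condition is ∂L/∂y' |_{x=9} = 0, i.e. y'(9) = 0.
Compute y'(x) = −4 x + C1, so y'(9) = −36 + C1 = 0 ⇒ C1 = 36.
Therefore the extremal is
    y(x) = −2 x^2 + 36 x − 5.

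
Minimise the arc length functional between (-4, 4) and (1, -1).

Arc-length functional: J[y] = ∫ sqrt(1 + (y')^2) dx.
Lagrangian L = sqrt(1 + (y')^2) has no explicit y dependence, so ∂L/∂y = 0 and the Euler-Lagrange equation gives
    d/dx( y' / sqrt(1 + (y')^2) ) = 0  ⇒  y' / sqrt(1 + (y')^2) = const.
Hence y' is constant, so y(x) is affine.
Fitting the endpoints (-4, 4) and (1, -1):
    slope m = ((-1) − 4) / (1 − (-4)) = -1,
    intercept c = 4 − m·(-4) = 0.
Extremal: y(x) = -x.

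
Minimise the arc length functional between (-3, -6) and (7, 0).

Arc-length functional: J[y] = ∫ sqrt(1 + (y')^2) dx.
Lagrangian L = sqrt(1 + (y')^2) has no explicit y dependence, so ∂L/∂y = 0 and the Euler-Lagrange equation gives
    d/dx( y' / sqrt(1 + (y')^2) ) = 0  ⇒  y' / sqrt(1 + (y')^2) = const.
Hence y' is constant, so y(x) is affine.
Fitting the endpoints (-3, -6) and (7, 0):
    slope m = (0 − (-6)) / (7 − (-3)) = 3/5,
    intercept c = (-6) − m·(-3) = -21/5.
Extremal: y(x) = (3/5) x - 21/5.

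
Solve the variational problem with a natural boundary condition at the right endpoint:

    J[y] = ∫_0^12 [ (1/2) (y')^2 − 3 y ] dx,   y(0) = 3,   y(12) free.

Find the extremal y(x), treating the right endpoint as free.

The Lagrangian L = (1/2) (y')^2 − 3 y gives
    ∂L/∂y = −3,   ∂L/∂y' = y'.
Euler-Lagrange: d/dx(y') − (−3) = 0, i.e. y'' + 3 = 0, so
    y(x) = −(3/2) x^2 + C1 x + C2.
Fixed left endpoint y(0) = 3 ⇒ C2 = 3.
The right endpoint x = 12 is free, so the natural (transversality) condition is ∂L/∂y' |_{x=12} = 0, i.e. y'(12) = 0.
Compute y'(x) = −3 x + C1, so y'(12) = −36 + C1 = 0 ⇒ C1 = 36.
Therefore the extremal is
    y(x) = −(3/2) x^2 + 36 x + 3.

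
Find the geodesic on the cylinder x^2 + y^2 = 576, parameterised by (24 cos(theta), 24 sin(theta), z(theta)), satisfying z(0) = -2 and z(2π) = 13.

Parameterise the cylinder of radius R = 24 as
    r(θ) = (24 cos θ, 24 sin θ, z(θ)).
The arc-length element is
    ds = sqrt(576 + (dz/dθ)^2) dθ,
so the Lagrangian is L = sqrt(576 + z'^2).
L depends on z' only, not on z or θ, so ∂L/∂z = 0 and
    ∂L/∂z' = z' / sqrt(576 + z'^2).
The Euler-Lagrange equation gives
    d/dθ( z' / sqrt(576 + z'^2) ) = 0,
so z' is constant. Integrating once:
    z(θ) = a θ + b,
a helix on the cylinder (a straight line when the cylinder is unrolled). The constants a, b are determined by the endpoint conditions.
With endpoint conditions z(0) = -2 and z(2π) = 13: from z(0) = b we get b = -2, and a·2π + -2 = 13 gives a = 15/(2π), so
    z(θ) = (15/(2π)) θ − 2.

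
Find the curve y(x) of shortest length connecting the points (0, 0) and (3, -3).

Arc-length functional: J[y] = ∫ sqrt(1 + (y')^2) dx.
Lagrangian L = sqrt(1 + (y')^2) has no explicit y dependence, so ∂L/∂y = 0 and the Euler-Lagrange equation gives
    d/dx( y' / sqrt(1 + (y')^2) ) = 0  ⇒  y' / sqrt(1 + (y')^2) = const.
Hence y' is constant, so y(x) is affine.
Fitting the endpoints (0, 0) and (3, -3):
    slope m = ((-3) − 0) / (3 − 0) = -1,
    intercept c = 0 − m·0 = 0.
Extremal: y(x) = -x.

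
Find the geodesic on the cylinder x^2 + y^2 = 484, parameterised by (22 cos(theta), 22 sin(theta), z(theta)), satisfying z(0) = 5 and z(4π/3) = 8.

Parameterise the cylinder of radius R = 22 as
    r(θ) = (22 cos θ, 22 sin θ, z(θ)).
The arc-length element is
    ds = sqrt(484 + (dz/dθ)^2) dθ,
so the Lagrangian is L = sqrt(484 + z'^2).
L depends on z' only, not on z or θ, so ∂L/∂z = 0 and
    ∂L/∂z' = z' / sqrt(484 + z'^2).
The Euler-Lagrange equation gives
    d/dθ( z' / sqrt(484 + z'^2) ) = 0,
so z' is constant. Integrating once:
    z(θ) = a θ + b,
a helix on the cylinder (a straight line when the cylinder is unrolled). The constants a, b are determined by the endpoint conditions.
With endpoint conditions z(0) = 5 and z(4π/3) = 8: from z(0) = b we get b = 5, and a·4π/3 + 5 = 8 gives a = 9/(4π), so
    z(θ) = (9/(4π)) θ + 5.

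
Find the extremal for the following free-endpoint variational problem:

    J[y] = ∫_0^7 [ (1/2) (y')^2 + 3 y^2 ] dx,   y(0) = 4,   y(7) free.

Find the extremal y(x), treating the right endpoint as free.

The Lagrangian L = (1/2) (y')^2 + 3 y^2 gives
    ∂L/∂y = 6 y,   ∂L/∂y' = y'.
Euler-Lagrange: y'' − 6 y = 0.
With k = sqrt(6), the general solution is
    y(x) = A cosh(sqrt(6) x) + B sinh(sqrt(6) x).
Fixed left endpoint y(0) = 4 ⇒ A = 4.
The right endpoint x = 7 is free, so the natural (transversality) condition is ∂L/∂y' |_{x=7} = 0, i.e. y'(7) = 0.
Compute y'(x) = A k sinh(k x) + B k cosh(k x), so
    y'(7) = A k sinh(k·7) + B k cosh(k·7) = 0
    ⇒ B = −A tanh(k·7) = − 4 tanh(sqrt(6)·7).
Therefore the extremal is
    y(x) = 4 cosh(sqrt(6) x) − 4 tanh(sqrt(6)·7) sinh(sqrt(6) x).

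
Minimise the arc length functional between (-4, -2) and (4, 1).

Arc-length functional: J[y] = ∫ sqrt(1 + (y')^2) dx.
Lagrangian L = sqrt(1 + (y')^2) has no explicit y dependence, so ∂L/∂y = 0 and the Euler-Lagrange equation gives
    d/dx( y' / sqrt(1 + (y')^2) ) = 0  ⇒  y' / sqrt(1 + (y')^2) = const.
Hence y' is constant, so y(x) is affine.
Fitting the endpoints (-4, -2) and (4, 1):
    slope m = (1 − (-2)) / (4 − (-4)) = 3/8,
    intercept c = (-2) − m·(-4) = -1/2.
Extremal: y(x) = (3/8) x - 1/2.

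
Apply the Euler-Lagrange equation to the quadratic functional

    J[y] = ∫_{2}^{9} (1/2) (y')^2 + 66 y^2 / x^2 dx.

The Lagrangian is L = (1/2) (y')^2 + 66 y^2 / x^2.
Compute ∂L/∂y = 132y/x^2, ∂L/∂y' = y'.
The Euler-Lagrange equation d/dx(∂L/∂y') − ∂L/∂y = 0 reduces to
    y'' − 132/x^2 · y = 0  (x > 0).
Its general solution is
    y(x) = A x^12 + B x^(-11),
with A, B fixed by the endpoint conditions.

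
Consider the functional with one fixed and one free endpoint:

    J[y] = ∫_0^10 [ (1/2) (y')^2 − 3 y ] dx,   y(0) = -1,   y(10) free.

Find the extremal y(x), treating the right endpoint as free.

The Lagrangian L = (1/2) (y')^2 − 3 y gives
    ∂L/∂y = −3,   ∂L/∂y' = y'.
Euler-Lagrange: d/dx(y') − (−3) = 0, i.e. y'' + 3 = 0, so
    y(x) = −(3/2) x^2 + C1 x + C2.
Fixed left endpoint y(0) = -1 ⇒ C2 = -1.
The right endpoint x = 10 is free, so the natural (transversality) condition is ∂L/∂y' |_{x=10} = 0, i.e. y'(10) = 0.
Compute y'(x) = −3 x + C1, so y'(10) = −30 + C1 = 0 ⇒ C1 = 30.
Therefore the extremal is
    y(x) = −(3/2) x^2 + 30 x − 1.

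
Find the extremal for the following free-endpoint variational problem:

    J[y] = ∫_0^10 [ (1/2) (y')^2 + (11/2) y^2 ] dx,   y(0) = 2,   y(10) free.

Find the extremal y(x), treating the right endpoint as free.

The Lagrangian L = (1/2) (y')^2 + (11/2) y^2 gives
    ∂L/∂y = 11 y,   ∂L/∂y' = y'.
Euler-Lagrange: y'' − 11 y = 0.
With k = sqrt(11), the general solution is
    y(x) = A cosh(sqrt(11) x) + B sinh(sqrt(11) x).
Fixed left endpoint y(0) = 2 ⇒ A = 2.
The right endpoint x = 10 is free, so the natural (transversality) condition is ∂L/∂y' |_{x=10} = 0, i.e. y'(10) = 0.
Compute y'(x) = A k sinh(k x) + B k cosh(k x), so
    y'(10) = A k sinh(k·10) + B k cosh(k·10) = 0
    ⇒ B = −A tanh(k·10) = − 2 tanh(sqrt(11)·10).
Therefore the extremal is
    y(x) = 2 cosh(sqrt(11) x) − 2 tanh(sqrt(11)·10) sinh(sqrt(11) x).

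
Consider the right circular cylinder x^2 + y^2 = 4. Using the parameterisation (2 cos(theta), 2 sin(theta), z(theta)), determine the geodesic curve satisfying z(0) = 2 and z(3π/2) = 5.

Parameterise the cylinder of radius R = 2 as
    r(θ) = (2 cos θ, 2 sin θ, z(θ)).
The arc-length element is
    ds = sqrt(4 + (dz/dθ)^2) dθ,
so the Lagrangian is L = sqrt(4 + z'^2).
L depends on z' only, not on z or θ, so ∂L/∂z = 0 and
    ∂L/∂z' = z' / sqrt(4 + z'^2).
The Euler-Lagrange equation gives
    d/dθ( z' / sqrt(4 + z'^2) ) = 0,
so z' is constant. Integrating once:
    z(θ) = a θ + b,
a helix on the cylinder (a straight line when the cylinder is unrolled). The constants a, b are determined by the endpoint conditions.
With endpoint conditions z(0) = 2 and z(3π/2) = 5: from z(0) = b we get b = 2, and a·3π/2 + 2 = 5 gives a = 2/π, so
    z(θ) = (2/π) θ + 2.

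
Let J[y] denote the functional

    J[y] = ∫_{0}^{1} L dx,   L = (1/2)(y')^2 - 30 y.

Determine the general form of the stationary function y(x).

The Lagrangian is L = (1/2)(y')^2 - 30 y.
∂L/∂y = -30.
∂L/∂y' = y'.
The Euler-Lagrange equation d/dx(∂L/∂y') − ∂L/∂y = 0 becomes:
    y'' + 30 = 0
General solution: y(x) = -15 x^2 + A x + B, where A and B are arbitrary constants fixed by the endpoint conditions.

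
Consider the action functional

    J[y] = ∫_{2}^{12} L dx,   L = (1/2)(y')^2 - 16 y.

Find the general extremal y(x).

The Lagrangian is L = (1/2)(y')^2 - 16 y.
∂L/∂y = -16.
∂L/∂y' = y'.
The Euler-Lagrange equation d/dx(∂L/∂y') − ∂L/∂y = 0 becomes:
    y'' + 16 = 0
General solution: y(x) = -8 x^2 + A x + B, where A and B are arbitrary constants fixed by the endpoint conditions.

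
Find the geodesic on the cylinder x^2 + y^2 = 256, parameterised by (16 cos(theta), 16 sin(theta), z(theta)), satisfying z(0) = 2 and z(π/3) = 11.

Parameterise the cylinder of radius R = 16 as
    r(θ) = (16 cos θ, 16 sin θ, z(θ)).
The arc-length element is
    ds = sqrt(256 + (dz/dθ)^2) dθ,
so the Lagrangian is L = sqrt(256 + z'^2).
L depends on z' only, not on z or θ, so ∂L/∂z = 0 and
    ∂L/∂z' = z' / sqrt(256 + z'^2).
The Euler-Lagrange equation gives
    d/dθ( z' / sqrt(256 + z'^2) ) = 0,
so z' is constant. Integrating once:
    z(θ) = a θ + b,
a helix on the cylinder (a straight line when the cylinder is unrolled). The constants a, b are determined by the endpoint conditions.
With endpoint conditions z(0) = 2 and z(π/3) = 11: from z(0) = b we get b = 2, and a·π/3 + 2 = 11 gives a = 27/π, so
    z(θ) = (27/π) θ + 2.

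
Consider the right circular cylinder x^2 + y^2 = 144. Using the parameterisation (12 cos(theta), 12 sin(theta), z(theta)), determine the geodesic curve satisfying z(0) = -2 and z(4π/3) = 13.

Parameterise the cylinder of radius R = 12 as
    r(θ) = (12 cos θ, 12 sin θ, z(θ)).
The arc-length element is
    ds = sqrt(144 + (dz/dθ)^2) dθ,
so the Lagrangian is L = sqrt(144 + z'^2).
L depends on z' only, not on z or θ, so ∂L/∂z = 0 and
    ∂L/∂z' = z' / sqrt(144 + z'^2).
The Euler-Lagrange equation gives
    d/dθ( z' / sqrt(144 + z'^2) ) = 0,
so z' is constant. Integrating once:
    z(θ) = a θ + b,
a helix on the cylinder (a straight line when the cylinder is unrolled). The constants a, b are determined by the endpoint conditions.
With endpoint conditions z(0) = -2 and z(4π/3) = 13: from z(0) = b we get b = -2, and a·4π/3 + -2 = 13 gives a = 45/(4π), so
    z(θ) = (45/(4π)) θ − 2.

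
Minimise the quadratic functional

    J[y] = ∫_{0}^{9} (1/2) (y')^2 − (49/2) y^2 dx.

The Lagrangian is L = (1/2) (y')^2 − (49/2) y^2.
Compute ∂L/∂y = -49y, ∂L/∂y' = y'.
The Euler-Lagrange equation d/dx(∂L/∂y') − ∂L/∂y = 0 reduces to
    y'' + 49 y = 0.
Its general solution is
    y(x) = A sin(7x) + B cos(7x),
with A, B fixed by the endpoint conditions.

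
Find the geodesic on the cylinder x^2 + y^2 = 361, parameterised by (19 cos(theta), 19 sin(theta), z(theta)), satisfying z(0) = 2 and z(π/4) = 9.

Parameterise the cylinder of radius R = 19 as
    r(θ) = (19 cos θ, 19 sin θ, z(θ)).
The arc-length element is
    ds = sqrt(361 + (dz/dθ)^2) dθ,
so the Lagrangian is L = sqrt(361 + z'^2).
L depends on z' only, not on z or θ, so ∂L/∂z = 0 and
    ∂L/∂z' = z' / sqrt(361 + z'^2).
The Euler-Lagrange equation gives
    d/dθ( z' / sqrt(361 + z'^2) ) = 0,
so z' is constant. Integrating once:
    z(θ) = a θ + b,
a helix on the cylinder (a straight line when the cylinder is unrolled). The constants a, b are determined by the endpoint conditions.
With endpoint conditions z(0) = 2 and z(π/4) = 9: from z(0) = b we get b = 2, and a·π/4 + 2 = 9 gives a = 28/π, so
    z(θ) = (28/π) θ + 2.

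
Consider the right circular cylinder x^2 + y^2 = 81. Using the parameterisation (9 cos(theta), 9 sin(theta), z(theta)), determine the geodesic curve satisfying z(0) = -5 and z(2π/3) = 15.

Parameterise the cylinder of radius R = 9 as
    r(θ) = (9 cos θ, 9 sin θ, z(θ)).
The arc-length element is
    ds = sqrt(81 + (dz/dθ)^2) dθ,
so the Lagrangian is L = sqrt(81 + z'^2).
L depends on z' only, not on z or θ, so ∂L/∂z = 0 and
    ∂L/∂z' = z' / sqrt(81 + z'^2).
The Euler-Lagrange equation gives
    d/dθ( z' / sqrt(81 + z'^2) ) = 0,
so z' is constant. Integrating once:
    z(θ) = a θ + b,
a helix on the cylinder (a straight line when the cylinder is unrolled). The constants a, b are determined by the endpoint conditions.
With endpoint conditions z(0) = -5 and z(2π/3) = 15: from z(0) = b we get b = -5, and a·2π/3 + -5 = 15 gives a = 30/π, so
    z(θ) = (30/π) θ − 5.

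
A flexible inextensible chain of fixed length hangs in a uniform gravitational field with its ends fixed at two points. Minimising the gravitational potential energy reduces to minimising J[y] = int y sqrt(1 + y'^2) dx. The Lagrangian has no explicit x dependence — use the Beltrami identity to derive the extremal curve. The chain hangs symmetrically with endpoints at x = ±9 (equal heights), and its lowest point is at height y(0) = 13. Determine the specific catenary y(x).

The Lagrangian L(y, y') = y sqrt(1 + y'^2) has no explicit x dependence, so the Beltrami identity applies:
    L − y' ∂L/∂y' = C.
Compute ∂L/∂y' = y · y' / sqrt(1 + y'^2). Then
    L − y' ∂L/∂y'
    = y sqrt(1 + y'^2) − y · y'^2 / sqrt(1 + y'^2)
    = y (1 + y'^2 − y'^2) / sqrt(1 + y'^2)
    = y / sqrt(1 + y'^2) = C.
Squaring gives y^2 = C^2 (1 + y'^2), i.e.
    y'^2 = y^2 / C^2 − 1.
Separating variables,
    dy / sqrt(y^2 − C^2) = dx / C,
and integrating gives arccosh(y / C) = (x − a)/C, so
    y(x) = C cosh((x − a)/C),
the catenary. The constants C and a are fixed by the two endpoint conditions (and, for the hanging-chain problem, the length constraint selects C).
Now fit the given data. The endpoints x = ±9 are symmetric at equal height, so the catenary is even about its minimum: a = 0 and y(x) = C cosh(x/C). The lowest point is y(0) = C cosh(0) = C, and we are told y(0) = 13, so C = 13. Therefore
    y(x) = 13 cosh(x/13),
and at the endpoints
    y(±9) = 13 cosh(9/13).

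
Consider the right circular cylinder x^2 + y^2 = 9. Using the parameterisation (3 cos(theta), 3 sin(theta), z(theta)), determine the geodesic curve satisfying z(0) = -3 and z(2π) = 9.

Parameterise the cylinder of radius R = 3 as
    r(θ) = (3 cos θ, 3 sin θ, z(θ)).
The arc-length element is
    ds = sqrt(9 + (dz/dθ)^2) dθ,
so the Lagrangian is L = sqrt(9 + z'^2).
L depends on z' only, not on z or θ, so ∂L/∂z = 0 and
    ∂L/∂z' = z' / sqrt(9 + z'^2).
The Euler-Lagrange equation gives
    d/dθ( z' / sqrt(9 + z'^2) ) = 0,
so z' is constant. Integrating once:
    z(θ) = a θ + b,
a helix on the cylinder (a straight line when the cylinder is unrolled). The constants a, b are determined by the endpoint conditions.
With endpoint conditions z(0) = -3 and z(2π) = 9: from z(0) = b we get b = -3, and a·2π + -3 = 9 gives a = 6/π, so
    z(θ) = (6/π) θ − 3.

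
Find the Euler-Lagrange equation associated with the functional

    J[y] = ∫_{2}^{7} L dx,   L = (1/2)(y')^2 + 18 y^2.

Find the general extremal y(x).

The Lagrangian is L = (1/2)(y')^2 + 18 y^2.
∂L/∂y = 36y.
∂L/∂y' = y'.
The Euler-Lagrange equation d/dx(∂L/∂y') − ∂L/∂y = 0 becomes:
    y'' - 36 y = 0
General solution: y(x) = A e^(6x) + B e^(-6x), where A and B are arbitrary constants fixed by the endpoint conditions.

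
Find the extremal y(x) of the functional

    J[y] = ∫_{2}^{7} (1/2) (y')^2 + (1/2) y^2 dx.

The Lagrangian is L = (1/2) (y')^2 + (1/2) y^2.
Compute ∂L/∂y = y, ∂L/∂y' = y'.
The Euler-Lagrange equation d/dx(∂L/∂y') − ∂L/∂y = 0 reduces to
    y'' − y = 0.
Its general solution is
    y(x) = A e^x + B e^(−x),
with A, B fixed by the endpoint conditions.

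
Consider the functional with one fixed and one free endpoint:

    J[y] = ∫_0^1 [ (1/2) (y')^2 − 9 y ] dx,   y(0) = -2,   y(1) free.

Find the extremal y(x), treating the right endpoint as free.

The Lagrangian L = (1/2) (y')^2 − 9 y gives
    ∂L/∂y = −9,   ∂L/∂y' = y'.
Euler-Lagrange: d/dx(y') − (−9) = 0, i.e. y'' + 9 = 0, so
    y(x) = −(9/2) x^2 + C1 x + C2.
Fixed left endpoint y(0) = -2 ⇒ C2 = -2.
The right endpoint x = 1 is free, so the natural (transversality) condition is ∂L/∂y' |_{x=1} = 0, i.e. y'(1) = 0.
Compute y'(x) = −9 x + C1, so y'(1) = −9 + C1 = 0 ⇒ C1 = 9.
Therefore the extremal is
    y(x) = −(9/2) x^2 + 9 x − 2.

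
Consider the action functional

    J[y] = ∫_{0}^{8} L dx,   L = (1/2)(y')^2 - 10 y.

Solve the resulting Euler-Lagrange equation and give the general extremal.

The Lagrangian is L = (1/2)(y')^2 - 10 y.
∂L/∂y = -10.
∂L/∂y' = y'.
The Euler-Lagrange equation d/dx(∂L/∂y') − ∂L/∂y = 0 becomes:
    y'' + 10 = 0
General solution: y(x) = -5 x^2 + A x + B, where A and B are arbitrary constants fixed by the endpoint conditions.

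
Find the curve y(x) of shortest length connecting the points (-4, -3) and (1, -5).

Arc-length functional: J[y] = ∫ sqrt(1 + (y')^2) dx.
Lagrangian L = sqrt(1 + (y')^2) has no explicit y dependence, so ∂L/∂y = 0 and the Euler-Lagrange equation gives
    d/dx( y' / sqrt(1 + (y')^2) ) = 0  ⇒  y' / sqrt(1 + (y')^2) = const.
Hence y' is constant, so y(x) is affine.
Fitting the endpoints (-4, -3) and (1, -5):
    slope m = ((-5) − (-3)) / (1 − (-4)) = -2/5,
    intercept c = (-3) − m·(-4) = -23/5.
Extremal: y(x) = (-2/5) x - 23/5.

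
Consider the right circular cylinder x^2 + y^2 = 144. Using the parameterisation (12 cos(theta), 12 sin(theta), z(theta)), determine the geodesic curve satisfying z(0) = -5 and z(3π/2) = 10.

Parameterise the cylinder of radius R = 12 as
    r(θ) = (12 cos θ, 12 sin θ, z(θ)).
The arc-length element is
    ds = sqrt(144 + (dz/dθ)^2) dθ,
so the Lagrangian is L = sqrt(144 + z'^2).
L depends on z' only, not on z or θ, so ∂L/∂z = 0 and
    ∂L/∂z' = z' / sqrt(144 + z'^2).
The Euler-Lagrange equation gives
    d/dθ( z' / sqrt(144 + z'^2) ) = 0,
so z' is constant. Integrating once:
    z(θ) = a θ + b,
a helix on the cylinder (a straight line when the cylinder is unrolled). The constants a, b are determined by the endpoint conditions.
With endpoint conditions z(0) = -5 and z(3π/2) = 10: from z(0) = b we get b = -5, and a·3π/2 + -5 = 10 gives a = 10/π, so
    z(θ) = (10/π) θ − 5.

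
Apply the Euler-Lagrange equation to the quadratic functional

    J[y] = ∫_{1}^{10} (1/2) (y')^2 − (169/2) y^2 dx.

The Lagrangian is L = (1/2) (y')^2 − (169/2) y^2.
Compute ∂L/∂y = -169y, ∂L/∂y' = y'.
The Euler-Lagrange equation d/dx(∂L/∂y') − ∂L/∂y = 0 reduces to
    y'' + 169 y = 0.
Its general solution is
    y(x) = A sin(13x) + B cos(13x),
with A, B fixed by the endpoint conditions.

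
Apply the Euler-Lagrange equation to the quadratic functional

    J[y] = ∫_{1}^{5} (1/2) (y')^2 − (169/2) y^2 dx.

The Lagrangian is L = (1/2) (y')^2 − (169/2) y^2.
Compute ∂L/∂y = -169y, ∂L/∂y' = y'.
The Euler-Lagrange equation d/dx(∂L/∂y') − ∂L/∂y = 0 reduces to
    y'' + 169 y = 0.
Its general solution is
    y(x) = A sin(13x) + B cos(13x),
with A, B fixed by the endpoint conditions.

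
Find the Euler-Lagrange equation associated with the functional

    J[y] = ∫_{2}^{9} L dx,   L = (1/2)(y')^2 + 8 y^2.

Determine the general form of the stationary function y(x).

The Lagrangian is L = (1/2)(y')^2 + 8 y^2.
∂L/∂y = 16y.
∂L/∂y' = y'.
The Euler-Lagrange equation d/dx(∂L/∂y') − ∂L/∂y = 0 becomes:
    y'' - 16 y = 0
General solution: y(x) = A e^(4x) + B e^(-4x), where A and B are arbitrary constants fixed by the endpoint conditions.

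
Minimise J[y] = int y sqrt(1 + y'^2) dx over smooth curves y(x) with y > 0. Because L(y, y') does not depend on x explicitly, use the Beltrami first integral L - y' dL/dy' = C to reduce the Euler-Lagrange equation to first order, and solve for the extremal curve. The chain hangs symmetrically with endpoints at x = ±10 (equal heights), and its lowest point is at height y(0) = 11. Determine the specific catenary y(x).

The Lagrangian L(y, y') = y sqrt(1 + y'^2) has no explicit x dependence, so the Beltrami identity applies:
    L − y' ∂L/∂y' = C.
Compute ∂L/∂y' = y · y' / sqrt(1 + y'^2). Then
    L − y' ∂L/∂y'
    = y sqrt(1 + y'^2) − y · y'^2 / sqrt(1 + y'^2)
    = y (1 + y'^2 − y'^2) / sqrt(1 + y'^2)
    = y / sqrt(1 + y'^2) = C.
Squaring gives y^2 = C^2 (1 + y'^2), i.e.
    y'^2 = y^2 / C^2 − 1.
Separating variables,
    dy / sqrt(y^2 − C^2) = dx / C,
and integrating gives arccosh(y / C) = (x − a)/C, so
    y(x) = C cosh((x − a)/C),
the catenary. The constants C and a are fixed by the two endpoint conditions (and, for the hanging-chain problem, the length constraint selects C).
Now fit the given data. The endpoints x = ±10 are symmetric at equal height, so the catenary is even about its minimum: a = 0 and y(x) = C cosh(x/C). The lowest point is y(0) = C cosh(0) = C, and we are told y(0) = 11, so C = 11. Therefore
    y(x) = 11 cosh(x/11),
and at the endpoints
    y(±10) = 11 cosh(10/11).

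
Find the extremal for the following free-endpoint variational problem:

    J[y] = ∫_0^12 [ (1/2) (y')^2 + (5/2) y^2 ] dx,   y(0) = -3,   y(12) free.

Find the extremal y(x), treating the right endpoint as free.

The Lagrangian L = (1/2) (y')^2 + (5/2) y^2 gives
    ∂L/∂y = 5 y,   ∂L/∂y' = y'.
Euler-Lagrange: y'' − 5 y = 0.
With k = sqrt(5), the general solution is
    y(x) = A cosh(sqrt(5) x) + B sinh(sqrt(5) x).
Fixed left endpoint y(0) = -3 ⇒ A = -3.
The right endpoint x = 12 is free, so the natural (transversality) condition is ∂L/∂y' |_{x=12} = 0, i.e. y'(12) = 0.
Compute y'(x) = A k sinh(k x) + B k cosh(k x), so
    y'(12) = A k sinh(k·12) + B k cosh(k·12) = 0
    ⇒ B = −A tanh(k·12) = 3 tanh(sqrt(5)·12).
Therefore the extremal is
    y(x) = −3 cosh(sqrt(5) x) + 3 tanh(sqrt(5)·12) sinh(sqrt(5) x).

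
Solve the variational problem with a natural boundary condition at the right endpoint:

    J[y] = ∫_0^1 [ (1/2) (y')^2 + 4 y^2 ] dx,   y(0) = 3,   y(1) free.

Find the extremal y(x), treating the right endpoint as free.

The Lagrangian L = (1/2) (y')^2 + 4 y^2 gives
    ∂L/∂y = 8 y,   ∂L/∂y' = y'.
Euler-Lagrange: y'' − 8 y = 0.
With k = sqrt(8), the general solution is
    y(x) = A cosh(sqrt(8) x) + B sinh(sqrt(8) x).
Fixed left endpoint y(0) = 3 ⇒ A = 3.
The right endpoint x = 1 is free, so the natural (transversality) condition is ∂L/∂y' |_{x=1} = 0, i.e. y'(1) = 0.
Compute y'(x) = A k sinh(k x) + B k cosh(k x), so
    y'(1) = A k sinh(k·1) + B k cosh(k·1) = 0
    ⇒ B = −A tanh(k·1) = − 3 tanh(sqrt(8)·1).
Therefore the extremal is
    y(x) = 3 cosh(sqrt(8) x) − 3 tanh(sqrt(8)·1) sinh(sqrt(8) x).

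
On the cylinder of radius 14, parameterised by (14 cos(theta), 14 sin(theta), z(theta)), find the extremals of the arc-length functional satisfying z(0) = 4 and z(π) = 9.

Parameterise the cylinder of radius R = 14 as
    r(θ) = (14 cos θ, 14 sin θ, z(θ)).
The arc-length element is
    ds = sqrt(196 + (dz/dθ)^2) dθ,
so the Lagrangian is L = sqrt(196 + z'^2).
L depends on z' only, not on z or θ, so ∂L/∂z = 0 and
    ∂L/∂z' = z' / sqrt(196 + z'^2).
The Euler-Lagrange equation gives
    d/dθ( z' / sqrt(196 + z'^2) ) = 0,
so z' is constant. Integrating once:
    z(θ) = a θ + b,
a helix on the cylinder (a straight line when the cylinder is unrolled). The constants a, b are determined by the endpoint conditions.
With endpoint conditions z(0) = 4 and z(π) = 9: from z(0) = b we get b = 4, and a·π + 4 = 9 gives a = 5/π, so
    z(θ) = (5/π) θ + 4.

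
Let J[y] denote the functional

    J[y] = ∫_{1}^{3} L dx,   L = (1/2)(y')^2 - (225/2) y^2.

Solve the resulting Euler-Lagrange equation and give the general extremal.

The Lagrangian is L = (1/2)(y')^2 - (225/2) y^2.
∂L/∂y = -225y.
∂L/∂y' = y'.
The Euler-Lagrange equation d/dx(∂L/∂y') − ∂L/∂y = 0 becomes:
    y'' + 225 y = 0
General solution: y(x) = A sin(15x) + B cos(15x), where A and B are arbitrary constants fixed by the endpoint conditions.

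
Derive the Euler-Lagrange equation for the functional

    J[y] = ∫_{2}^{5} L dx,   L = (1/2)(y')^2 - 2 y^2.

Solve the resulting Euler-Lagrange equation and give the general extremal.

The Lagrangian is L = (1/2)(y')^2 - 2 y^2.
∂L/∂y = -4y.
∂L/∂y' = y'.
The Euler-Lagrange equation d/dx(∂L/∂y') − ∂L/∂y = 0 becomes:
    y'' + 4 y = 0
General solution: y(x) = A sin(2x) + B cos(2x), where A and B are arbitrary constants fixed by the endpoint conditions.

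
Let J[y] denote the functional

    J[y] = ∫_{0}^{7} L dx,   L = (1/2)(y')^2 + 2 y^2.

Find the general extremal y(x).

The Lagrangian is L = (1/2)(y')^2 + 2 y^2.
∂L/∂y = 4y.
∂L/∂y' = y'.
The Euler-Lagrange equation d/dx(∂L/∂y') − ∂L/∂y = 0 becomes:
    y'' - 4 y = 0
General solution: y(x) = A e^(2x) + B e^(-2x), where A and B are arbitrary constants fixed by the endpoint conditions.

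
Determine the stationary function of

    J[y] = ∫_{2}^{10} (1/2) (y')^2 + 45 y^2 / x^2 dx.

The Lagrangian is L = (1/2) (y')^2 + 45 y^2 / x^2.
Compute ∂L/∂y = 90y/x^2, ∂L/∂y' = y'.
The Euler-Lagrange equation d/dx(∂L/∂y') − ∂L/∂y = 0 reduces to
    y'' − 90/x^2 · y = 0  (x > 0).
Its general solution is
    y(x) = A x^10 + B x^(-9),
with A, B fixed by the endpoint conditions.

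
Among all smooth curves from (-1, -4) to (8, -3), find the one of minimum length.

Arc-length functional: J[y] = ∫ sqrt(1 + (y')^2) dx.
Lagrangian L = sqrt(1 + (y')^2) has no explicit y dependence, so ∂L/∂y = 0 and the Euler-Lagrange equation gives
    d/dx( y' / sqrt(1 + (y')^2) ) = 0  ⇒  y' / sqrt(1 + (y')^2) = const.
Hence y' is constant, so y(x) is affine.
Fitting the endpoints (-1, -4) and (8, -3):
    slope m = ((-3) − (-4)) / (8 − (-1)) = 1/9,
    intercept c = (-4) − m·(-1) = -35/9.
Extremal: y(x) = (1/9) x - 35/9.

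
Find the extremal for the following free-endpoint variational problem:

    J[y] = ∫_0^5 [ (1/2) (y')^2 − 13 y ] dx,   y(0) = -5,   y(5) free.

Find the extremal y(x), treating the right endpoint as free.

The Lagrangian L = (1/2) (y')^2 − 13 y gives
    ∂L/∂y = −13,   ∂L/∂y' = y'.
Euler-Lagrange: d/dx(y') − (−13) = 0, i.e. y'' + 13 = 0, so
    y(x) = −(13/2) x^2 + C1 x + C2.
Fixed left endpoint y(0) = -5 ⇒ C2 = -5.
The right endpoint x = 5 is free, so the natural (transversality) condition is ∂L/∂y' |_{x=5} = 0, i.e. y'(5) = 0.
Compute y'(x) = −13 x + C1, so y'(5) = −65 + C1 = 0 ⇒ C1 = 65.
Therefore the extremal is
    y(x) = −(13/2) x^2 + 65 x − 5.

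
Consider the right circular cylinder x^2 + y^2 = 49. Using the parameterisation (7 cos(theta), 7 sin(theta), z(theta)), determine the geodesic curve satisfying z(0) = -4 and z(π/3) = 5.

Parameterise the cylinder of radius R = 7 as
    r(θ) = (7 cos θ, 7 sin θ, z(θ)).
The arc-length element is
    ds = sqrt(49 + (dz/dθ)^2) dθ,
so the Lagrangian is L = sqrt(49 + z'^2).
L depends on z' only, not on z or θ, so ∂L/∂z = 0 and
    ∂L/∂z' = z' / sqrt(49 + z'^2).
The Euler-Lagrange equation gives
    d/dθ( z' / sqrt(49 + z'^2) ) = 0,
so z' is constant. Integrating once:
    z(θ) = a θ + b,
a helix on the cylinder (a straight line when the cylinder is unrolled). The constants a, b are determined by the endpoint conditions.
With endpoint conditions z(0) = -4 and z(π/3) = 5: from z(0) = b we get b = -4, and a·π/3 + -4 = 5 gives a = 27/π, so
    z(θ) = (27/π) θ − 4.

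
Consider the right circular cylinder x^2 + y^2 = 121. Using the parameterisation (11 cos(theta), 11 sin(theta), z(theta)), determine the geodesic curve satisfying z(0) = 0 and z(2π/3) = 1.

Parameterise the cylinder of radius R = 11 as
    r(θ) = (11 cos θ, 11 sin θ, z(θ)).
The arc-length element is
    ds = sqrt(121 + (dz/dθ)^2) dθ,
so the Lagrangian is L = sqrt(121 + z'^2).
L depends on z' only, not on z or θ, so ∂L/∂z = 0 and
    ∂L/∂z' = z' / sqrt(121 + z'^2).
The Euler-Lagrange equation gives
    d/dθ( z' / sqrt(121 + z'^2) ) = 0,
so z' is constant. Integrating once:
    z(θ) = a θ + b,
a helix on the cylinder (a straight line when the cylinder is unrolled). The constants a, b are determined by the endpoint conditions.
With endpoint conditions z(0) = 0 and z(2π/3) = 1: from z(0) = b we get b = 0, and a·2π/3 + 0 = 1 gives a = 3/(2π), so
    z(θ) = (3/(2π)) θ.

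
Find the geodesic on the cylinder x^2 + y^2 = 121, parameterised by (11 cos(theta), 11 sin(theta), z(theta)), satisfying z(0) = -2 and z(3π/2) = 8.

Parameterise the cylinder of radius R = 11 as
    r(θ) = (11 cos θ, 11 sin θ, z(θ)).
The arc-length element is
    ds = sqrt(121 + (dz/dθ)^2) dθ,
so the Lagrangian is L = sqrt(121 + z'^2).
L depends on z' only, not on z or θ, so ∂L/∂z = 0 and
    ∂L/∂z' = z' / sqrt(121 + z'^2).
The Euler-Lagrange equation gives
    d/dθ( z' / sqrt(121 + z'^2) ) = 0,
so z' is constant. Integrating once:
    z(θ) = a θ + b,
a helix on the cylinder (a straight line when the cylinder is unrolled). The constants a, b are determined by the endpoint conditions.
With endpoint conditions z(0) = -2 and z(3π/2) = 8: from z(0) = b we get b = -2, and a·3π/2 + -2 = 8 gives a = 20/(3π), so
    z(θ) = (20/(3π)) θ − 2.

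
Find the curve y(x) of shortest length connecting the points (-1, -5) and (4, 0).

Arc-length functional: J[y] = ∫ sqrt(1 + (y')^2) dx.
Lagrangian L = sqrt(1 + (y')^2) has no explicit y dependence, so ∂L/∂y = 0 and the Euler-Lagrange equation gives
    d/dx( y' / sqrt(1 + (y')^2) ) = 0  ⇒  y' / sqrt(1 + (y')^2) = const.
Hence y' is constant, so y(x) is affine.
Fitting the endpoints (-1, -5) and (4, 0):
    slope m = (0 − (-5)) / (4 − (-1)) = 1,
    intercept c = (-5) − m·(-1) = -4.
Extremal: y(x) = x - 4.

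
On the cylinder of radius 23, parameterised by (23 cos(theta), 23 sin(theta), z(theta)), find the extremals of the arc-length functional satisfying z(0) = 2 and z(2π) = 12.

Parameterise the cylinder of radius R = 23 as
    r(θ) = (23 cos θ, 23 sin θ, z(θ)).
The arc-length element is
    ds = sqrt(529 + (dz/dθ)^2) dθ,
so the Lagrangian is L = sqrt(529 + z'^2).
L depends on z' only, not on z or θ, so ∂L/∂z = 0 and
    ∂L/∂z' = z' / sqrt(529 + z'^2).
The Euler-Lagrange equation gives
    d/dθ( z' / sqrt(529 + z'^2) ) = 0,
so z' is constant. Integrating once:
    z(θ) = a θ + b,
a helix on the cylinder (a straight line when the cylinder is unrolled). The constants a, b are determined by the endpoint conditions.
With endpoint conditions z(0) = 2 and z(2π) = 12: from z(0) = b we get b = 2, and a·2π + 2 = 12 gives a = 5/π, so
    z(θ) = (5/π) θ + 2.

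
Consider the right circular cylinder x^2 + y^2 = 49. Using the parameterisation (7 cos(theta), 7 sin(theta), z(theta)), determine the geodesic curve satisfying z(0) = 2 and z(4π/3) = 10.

Parameterise the cylinder of radius R = 7 as
    r(θ) = (7 cos θ, 7 sin θ, z(θ)).
The arc-length element is
    ds = sqrt(49 + (dz/dθ)^2) dθ,
so the Lagrangian is L = sqrt(49 + z'^2).
L depends on z' only, not on z or θ, so ∂L/∂z = 0 and
    ∂L/∂z' = z' / sqrt(49 + z'^2).
The Euler-Lagrange equation gives
    d/dθ( z' / sqrt(49 + z'^2) ) = 0,
so z' is constant. Integrating once:
    z(θ) = a θ + b,
a helix on the cylinder (a straight line when the cylinder is unrolled). The constants a, b are determined by the endpoint conditions.
With endpoint conditions z(0) = 2 and z(4π/3) = 10: from z(0) = b we get b = 2, and a·4π/3 + 2 = 10 gives a = 6/π, so
    z(θ) = (6/π) θ + 2.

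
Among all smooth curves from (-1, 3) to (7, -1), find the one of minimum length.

Arc-length functional: J[y] = ∫ sqrt(1 + (y')^2) dx.
Lagrangian L = sqrt(1 + (y')^2) has no explicit y dependence, so ∂L/∂y = 0 and the Euler-Lagrange equation gives
    d/dx( y' / sqrt(1 + (y')^2) ) = 0  ⇒  y' / sqrt(1 + (y')^2) = const.
Hence y' is constant, so y(x) is affine.
Fitting the endpoints (-1, 3) and (7, -1):
    slope m = ((-1) − 3) / (7 − (-1)) = -1/2,
    intercept c = 3 − m·(-1) = 5/2.
Extremal: y(x) = (-1/2) x + 5/2.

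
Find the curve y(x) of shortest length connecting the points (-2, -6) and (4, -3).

Arc-length functional: J[y] = ∫ sqrt(1 + (y')^2) dx.
Lagrangian L = sqrt(1 + (y')^2) has no explicit y dependence, so ∂L/∂y = 0 and the Euler-Lagrange equation gives
    d/dx( y' / sqrt(1 + (y')^2) ) = 0  ⇒  y' / sqrt(1 + (y')^2) = const.
Hence y' is constant, so y(x) is affine.
Fitting the endpoints (-2, -6) and (4, -3):
    slope m = ((-3) − (-6)) / (4 − (-2)) = 1/2,
    intercept c = (-6) − m·(-2) = -5.
Extremal: y(x) = (1/2) x - 5.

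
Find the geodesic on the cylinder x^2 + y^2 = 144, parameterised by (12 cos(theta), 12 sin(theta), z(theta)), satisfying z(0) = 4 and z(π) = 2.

Parameterise the cylinder of radius R = 12 as
    r(θ) = (12 cos θ, 12 sin θ, z(θ)).
The arc-length element is
    ds = sqrt(144 + (dz/dθ)^2) dθ,
so the Lagrangian is L = sqrt(144 + z'^2).
L depends on z' only, not on z or θ, so ∂L/∂z = 0 and
    ∂L/∂z' = z' / sqrt(144 + z'^2).
The Euler-Lagrange equation gives
    d/dθ( z' / sqrt(144 + z'^2) ) = 0,
so z' is constant. Integrating once:
    z(θ) = a θ + b,
a helix on the cylinder (a straight line when the cylinder is unrolled). The constants a, b are determined by the endpoint conditions.
With endpoint conditions z(0) = 4 and z(π) = 2: from z(0) = b we get b = 4, and a·π + 4 = 2 gives a = -2/π, so
    z(θ) = (-2/π) θ + 4.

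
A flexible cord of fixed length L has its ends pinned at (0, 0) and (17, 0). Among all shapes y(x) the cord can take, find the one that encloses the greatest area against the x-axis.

Set up the augmented Lagrangian using a multiplier λ for the length constraint:
    F(y, y') = y − λ sqrt(1 + y'^2).
F has no explicit x dependence, so the Beltrami identity yields a first integral
    F − y' ∂F/∂y' = C.
Compute ∂F/∂y' = −λ y' / sqrt(1 + y'^2). Then
    y − λ sqrt(1 + y'^2) + λ y'^2 / sqrt(1 + y'^2) = C
    ⇒  y − λ / sqrt(1 + y'^2) = C.
Solving for y' and integrating gives
    (x − a)^2 + (y − b)^2 = λ^2,
a circular arc of radius λ. The constants a, b are determined by the endpoint conditions y(0) = y(17) = 0, and λ is fixed implicitly by the length constraint
    ∫_{0}^{17} sqrt(1 + y'^2) dx = L.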